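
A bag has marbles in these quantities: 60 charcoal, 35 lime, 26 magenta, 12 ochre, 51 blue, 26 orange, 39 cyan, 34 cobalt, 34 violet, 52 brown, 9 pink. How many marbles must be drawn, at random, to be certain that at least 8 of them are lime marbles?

351

In the worst case for collecting lime marbles, every non-lime marble comes out first.
There are 60 + 26 + 12 + 51 + 26 + 39 + 34 + 34 + 52 + 9 = 343 non-lime marbles altogether.
After those, each further marble must be lime, so 343 + 8 = 351 draws guarantee 8 lime marbles.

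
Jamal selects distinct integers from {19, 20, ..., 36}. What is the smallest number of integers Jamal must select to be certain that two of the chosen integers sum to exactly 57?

11

Group the elements by complementary pair {x, 57−x}: {21,36}, {22,35}, {23,34}, …, giving 8 two-element pairs and 2 integers whose partner 57−x falls outside [19,36].
Treating each of those 10 groups as a pigeonhole, one can pick one integer per group — 10 integers — with no two summing to 57.
The 11th integer lands in an occupied pair, forcing a sum of 57.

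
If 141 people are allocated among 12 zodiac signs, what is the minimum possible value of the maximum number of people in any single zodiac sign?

By pigeonhole, the 12 zodiac signs are the holes and the 141 people are the pigeons.
If every zodiac sign held at most 11 people, the total would be at most 12 × 11 = 132, which is less than 141.
So some zodiac sign holds at least ⌈141/12⌉ = 12 people.

12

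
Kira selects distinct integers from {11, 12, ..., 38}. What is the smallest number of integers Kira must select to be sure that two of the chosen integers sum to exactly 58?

20

Group the elements by complementary pair {x, 58−x}: {20,38}, {21,37}, {22,36}, …, giving 9 two-element pairs; the single value 29 (it cannot pair with itself since the integers are distinct); and 9 integers whose partner 58−x falls outside [11,38].
By the pigeonhole principle, treating each of those 19 groups as a pigeonhole, one can pick one integer per group — 19 integers — with no two summing to 58.
The 20th integer lands in an occupied pair, forcing a sum of 58.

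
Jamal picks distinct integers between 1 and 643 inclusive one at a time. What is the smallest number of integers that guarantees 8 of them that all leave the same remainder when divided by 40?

281

By pigeonhole, the 40 residue classes mod 40 are the pigeonholes.
With 280 integers one could put 7 in each residue class and have no class reach 8.
The 281st integer pushes some class to 8, so 40·7 + 1 = 281.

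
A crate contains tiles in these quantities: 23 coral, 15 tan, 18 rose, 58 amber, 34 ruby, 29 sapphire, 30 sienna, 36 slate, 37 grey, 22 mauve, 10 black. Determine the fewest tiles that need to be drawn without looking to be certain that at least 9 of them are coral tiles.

In the worst case for collecting coral tiles, every non-coral tile comes out first.
There are 15 + 18 + 58 + 34 + 29 + 30 + 36 + 37 + 22 + 10 = 289 non-coral tiles altogether.
After those, each further tile must be coral, so 289 + 9 = 298 draws guarantee 9 coral tiles.

298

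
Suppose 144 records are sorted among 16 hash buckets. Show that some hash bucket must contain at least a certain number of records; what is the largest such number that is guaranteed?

Pigeonhole: the 16 hash buckets are the holes and the 144 records are the pigeons.
If every hash bucket held at most 8 records, the total would be at most 16 × 8 = 128, which is less than 144.
So some hash bucket holds at least ⌈144/16⌉ = 9 records.

9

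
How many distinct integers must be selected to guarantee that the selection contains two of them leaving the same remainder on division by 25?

Pigeonhole: the 25 residue classes mod 25 are the pigeonholes.
With 25 integers one could put 1 in each residue class and have no class reach 2.
The 26th integer pushes some class to 2, so 25·1 + 1 = 26.

26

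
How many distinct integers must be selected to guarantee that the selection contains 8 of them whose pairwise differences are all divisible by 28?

Integers whose pairwise differences are multiples of 28 are exactly those sharing a remainder mod 28. The 28 residue classes mod 28 are the pigeonholes.
With 196 integers one could put 7 in each residue class and have no class reach 8.
The 197th integer pushes some class to 8, so 28·7 + 1 = 197.

197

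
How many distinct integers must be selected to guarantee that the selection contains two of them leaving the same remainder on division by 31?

The 31 residue classes mod 31 are the pigeonholes.
With 31 integers one could put 1 in each residue class and have no class reach 2.
The 32nd integer pushes some class to 2, so 31·1 + 1 = 32.

32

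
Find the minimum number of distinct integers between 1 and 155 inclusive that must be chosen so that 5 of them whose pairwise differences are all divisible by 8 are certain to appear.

Integers whose pairwise differences are multiples of 8 are exactly those sharing a remainder mod 8. Pigeonhole: the 8 residue classes mod 8 are the pigeonholes.
With 32 integers one could put 4 in each residue class and have no class reach 5.
The 33rd integer pushes some class to 5, so 8·4 + 1 = 33.

33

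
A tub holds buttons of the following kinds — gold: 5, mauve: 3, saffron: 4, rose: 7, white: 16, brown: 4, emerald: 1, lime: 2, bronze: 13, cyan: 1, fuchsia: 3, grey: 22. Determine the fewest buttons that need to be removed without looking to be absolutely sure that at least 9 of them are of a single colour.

An adversary could hand out at most 8 buttons per colour (9 colours run out sooner): 5 + 3 + 4 + 7 + 8 + 4 + 1 + 2 + 8 + 1 + 3 + 8 = 54 buttons and still no colour has 9.
One more button lands in a colour already at 8, so 55 draws are enough and 54 are not.

55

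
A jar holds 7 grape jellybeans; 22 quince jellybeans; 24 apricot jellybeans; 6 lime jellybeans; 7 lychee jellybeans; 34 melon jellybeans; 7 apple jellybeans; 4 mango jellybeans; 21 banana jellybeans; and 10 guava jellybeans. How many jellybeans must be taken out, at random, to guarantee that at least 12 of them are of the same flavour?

86

An adversary could hand out at most 11 jellybeans per flavour (6 flavours run out sooner): 7 + 11 + 11 + 6 + 7 + 11 + 7 + 4 + 11 + 10 = 85 jellybeans and still no flavour has 12.
By the pigeonhole principle, one more jellybean lands in a flavour already at 11, so 86 draws are enough and 85 are not.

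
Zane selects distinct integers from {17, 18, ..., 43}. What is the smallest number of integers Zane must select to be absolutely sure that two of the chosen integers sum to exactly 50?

A set avoiding the sum 50 can contain at most one of each pair {x, 50−x}, plus the 11 elements whose complement lies outside the range or equal to its own complement.
The integers 25, …, 43 (19 of them) are such a set: any two sum to at least 25+26 = 51 > 50.
By pigeonhole, any 20th integer completes one of the 8 pairs, so 20 choices force a sum of 50.

20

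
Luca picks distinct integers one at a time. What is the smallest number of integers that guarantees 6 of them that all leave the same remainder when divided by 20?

101

By pigeonhole, the 20 residue classes mod 20 are the pigeonholes.
With 100 integers one could put 5 in each residue class and have no class reach 6.
The 101st integer pushes some class to 6, so 20·5 + 1 = 101.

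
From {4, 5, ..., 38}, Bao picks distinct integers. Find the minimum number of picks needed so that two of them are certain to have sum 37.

A set avoiding the sum 37 can contain at most one of each pair {x, 37−x}, plus the 5 elements whose complement lies outside the range.
The integers 19, …, 38 (20 of them) are such a set: any two sum to at least 19+20 = 39 > 37.
Pigeonhole: any 21st integer completes one of the 15 pairs, so 21 choices force a sum of 37.

21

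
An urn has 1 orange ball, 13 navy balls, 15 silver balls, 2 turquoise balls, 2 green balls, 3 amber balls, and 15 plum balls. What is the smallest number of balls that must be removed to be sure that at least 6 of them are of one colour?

An adversary could hand out at most 5 balls per colour (4 colours run out sooner): 1 + 5 + 5 + 2 + 2 + 3 + 5 = 23 balls and still no colour has 6.
By the pigeonhole principle, one more ball lands in a colour already at 5, so 24 draws are enough and 23 are not.

24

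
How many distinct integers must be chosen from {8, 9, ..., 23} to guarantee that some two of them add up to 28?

11

A set avoiding the sum 28 can contain at most one of each pair {x, 28−x}, plus the 4 elements whose complement lies outside the range or equal to its own complement.
The integers 14, …, 23 (10 of them) are such a set: any two sum to at least 14+15 = 29 > 28.
Pigeonhole: any 11th integer completes one of the 6 pairs, so 11 choices force a sum of 28.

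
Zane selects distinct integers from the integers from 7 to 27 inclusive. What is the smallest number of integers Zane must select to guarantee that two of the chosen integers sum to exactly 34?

12

Group the elements by complementary pair {x, 34−x}: {7,27}, {8,26}, {9,25}, …, giving 10 two-element pairs and the single value 17 (it cannot pair with itself since the integers are distinct).
Treating each of those 11 groups as a pigeonhole, one can pick one integer per group — 11 integers — with no two summing to 34.
The 12th integer lands in an occupied pair, forcing a sum of 34.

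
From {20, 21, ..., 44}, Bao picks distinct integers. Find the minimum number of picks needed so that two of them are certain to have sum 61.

Group the elements by complementary pair {x, 61−x}: {20,41}, {21,40}, {22,39}, …, giving 11 two-element pairs and 3 integers whose partner 61−x falls outside [20,44].
Pigeonhole: treating each of those 14 groups as a pigeonhole, one can pick one integer per group — 14 integers — with no two summing to 61.
The 15th integer lands in an occupied pair, forcing a sum of 61.

15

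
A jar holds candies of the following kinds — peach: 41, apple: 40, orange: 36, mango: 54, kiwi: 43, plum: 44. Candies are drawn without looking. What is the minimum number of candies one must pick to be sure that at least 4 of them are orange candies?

In the worst case for collecting orange candies, every non-orange candy comes out first.
There are 41 + 40 + 54 + 43 + 44 = 222 non-orange candies altogether.
After those, each further candy must be orange, so 222 + 4 = 226 draws guarantee 4 orange candies.

226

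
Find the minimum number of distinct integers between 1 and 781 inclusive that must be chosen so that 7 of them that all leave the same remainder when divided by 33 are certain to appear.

199

By the pigeonhole principle, the 33 residue classes mod 33 are the pigeonholes.
With 198 integers one could put 6 in each residue class and have no class reach 7.
The 199th integer pushes some class to 7, so 33·6 + 1 = 199.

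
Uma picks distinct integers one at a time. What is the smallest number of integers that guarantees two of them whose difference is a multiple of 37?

38

Integers whose pairwise differences are multiples of 37 are exactly those sharing a remainder mod 37. Pigeonhole: the 37 residue classes mod 37 are the pigeonholes.
With 37 integers one could put 1 in each residue class and have no class reach 2.
The 38th integer pushes some class to 2, so 37·1 + 1 = 38.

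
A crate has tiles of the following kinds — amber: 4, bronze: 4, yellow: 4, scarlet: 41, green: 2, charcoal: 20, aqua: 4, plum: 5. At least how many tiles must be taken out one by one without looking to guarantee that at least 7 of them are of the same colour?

36

By the pigeonhole principle, the 8 colours are the holes; the tiles drawn are the pigeons.
To avoid 7 of any one colour, the worst case takes at most 6 of each colour, or every tile of a colour that has fewer than 6.
That gives 4 + 4 + 4 + 6 + 2 + 6 + 4 + 5 = 35 tiles with no colour reaching 7.
The next tile forces some colour to 7, so 35 + 1 = 36.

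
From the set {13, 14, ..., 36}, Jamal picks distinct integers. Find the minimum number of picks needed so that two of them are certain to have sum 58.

Group the elements by complementary pair {x, 58−x}: {22,36}, {23,35}, {24,34}, …, giving 7 two-element pairs; the single value 29 (it cannot pair with itself since the integers are distinct); and 9 integers whose partner 58−x falls outside [13,36].
By the pigeonhole principle, treating each of those 17 groups as a pigeonhole, one can pick one integer per group — 17 integers — with no two summing to 58.
The 18th integer lands in an occupied pair, forcing a sum of 58.

18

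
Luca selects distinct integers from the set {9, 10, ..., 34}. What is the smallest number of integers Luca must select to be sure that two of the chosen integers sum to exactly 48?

Two chosen integers sum to 48 exactly when both halves of some pair {x, 48−x} with 14 ≤ x ≤ 48−x ≤ 34 are chosen — 10 such pairs.
The remaining 6 elements (those with no distinct partner in range) can never complete a 48-sum, so the worst case takes all of them and one from each pair: 6 + 10 = 16.
Pigeonhole: the 17th integer has to be the second member of some pair, so 16 + 1 = 17.

17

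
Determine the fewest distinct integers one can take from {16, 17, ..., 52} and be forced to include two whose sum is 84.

A set avoiding the sum 84 can contain at most one of each pair {x, 84−x}, plus the 17 elements whose complement lies outside the range or equal to its own complement.
The integers 16, …, 42 (27 of them) are such a set: any two sum to at least 16+17 = 33 and at most 41+42 = 83 < 84.
By the pigeonhole principle, any 28th integer completes one of the 10 pairs, so 28 choices force a sum of 84.

28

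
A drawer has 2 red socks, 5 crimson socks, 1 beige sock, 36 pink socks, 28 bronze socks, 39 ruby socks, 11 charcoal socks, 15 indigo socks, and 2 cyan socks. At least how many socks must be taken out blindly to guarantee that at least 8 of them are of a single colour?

46

By the pigeonhole principle, the 9 colours are the holes; the socks drawn are the pigeons.
To avoid 8 of any one colour, the worst case takes at most 7 of each colour, or every sock of a colour that has fewer than 7.
That gives 2 + 5 + 1 + 7 + 7 + 7 + 7 + 7 + 2 = 45 socks with no colour reaching 8.
The next sock forces some colour to 8, so 45 + 1 = 46.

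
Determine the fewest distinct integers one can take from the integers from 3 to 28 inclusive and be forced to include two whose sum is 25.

17

A set avoiding the sum 25 can contain at most one of each pair {x, 25−x}, plus the 6 elements whose complement lies outside the range.
The integers 13, …, 28 (16 of them) are such a set: any two sum to at least 13+14 = 27 > 25.
By pigeonhole, any 17th integer completes one of the 10 pairs, so 17 choices force a sum of 25.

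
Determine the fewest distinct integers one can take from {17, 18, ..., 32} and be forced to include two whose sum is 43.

12

Group the elements by complementary pair {x, 43−x}: {17,26}, {18,25}, {19,24}, …, giving 5 two-element pairs and 6 integers whose partner 43−x falls outside [17,32].
Treating each of those 11 groups as a pigeonhole, one can pick one integer per group — 11 integers — with no two summing to 43.
The 12th integer lands in an occupied pair, forcing a sum of 43.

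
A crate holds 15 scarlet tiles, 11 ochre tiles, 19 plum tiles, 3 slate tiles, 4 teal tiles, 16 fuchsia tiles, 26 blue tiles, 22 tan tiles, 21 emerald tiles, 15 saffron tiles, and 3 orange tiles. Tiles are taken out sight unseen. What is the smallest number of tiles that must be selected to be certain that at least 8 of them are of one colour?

An adversary could hand out at most 7 tiles per colour (slate, teal, orange run out sooner): 7 + 7 + 7 + 3 + 4 + 7 + 7 + 7 + 7 + 7 + 3 = 66 tiles and still no colour has 8.
One more tile lands in a colour already at 7, so 67 draws are enough and 66 are not.

67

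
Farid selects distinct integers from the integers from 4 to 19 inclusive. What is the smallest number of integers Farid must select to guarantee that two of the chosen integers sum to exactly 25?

10

Group the elements by complementary pair {x, 25−x}: {6,19}, {7,18}, {8,17}, …, giving 7 two-element pairs and 2 integers whose partner 25−x falls outside [4,19].
Treating each of those 9 groups as a pigeonhole, one can pick one integer per group — 9 integers — with no two summing to 25.
The 10th integer lands in an occupied pair, forcing a sum of 25.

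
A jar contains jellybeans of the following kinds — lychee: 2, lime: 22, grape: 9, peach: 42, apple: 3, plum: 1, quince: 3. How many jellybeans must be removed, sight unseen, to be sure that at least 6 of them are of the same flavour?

An adversary could hand out at most 5 jellybeans per flavour (4 flavours run out sooner): 2 + 5 + 5 + 5 + 3 + 1 + 3 = 24 jellybeans and still no flavour has 6.
One more jellybean lands in a flavour already at 5, so 25 draws are enough and 24 are not.

25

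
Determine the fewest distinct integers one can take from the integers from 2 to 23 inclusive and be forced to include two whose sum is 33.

A set avoiding the sum 33 can contain at most one of each pair {x, 33−x}, plus the 8 elements whose complement lies outside the range.
The integers 2, …, 16 (15 of them) are such a set: any two sum to at least 2+3 = 5 and at most 15+16 = 31 < 33.
Any 16th integer completes one of the 7 pairs, so 16 choices force a sum of 33.

16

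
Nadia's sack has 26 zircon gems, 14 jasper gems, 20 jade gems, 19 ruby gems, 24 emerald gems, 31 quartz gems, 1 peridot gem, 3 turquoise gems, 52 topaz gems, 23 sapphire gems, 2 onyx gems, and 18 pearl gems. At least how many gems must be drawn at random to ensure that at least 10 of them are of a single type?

88

Put each drawn gem into a box by type. The largest draw with every box below 10 takes min(count, 9) from each type; types with fewer than 9 contribute all they have.
Σ min(cᵢ, 9) = 9 + 9 + 9 + 9 + 9 + 9 + 1 + 3 + 9 + 9 + 2 + 9 = 87.
Draw number 87 + 1 = 88 must push one box to 10.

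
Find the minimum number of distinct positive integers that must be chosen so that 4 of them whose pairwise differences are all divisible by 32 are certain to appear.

97

Integers whose pairwise differences are multiples of 32 are exactly those sharing a remainder mod 32. By pigeonhole, the 32 residue classes mod 32 are the pigeonholes.
With 96 integers one could put 3 in each residue class and have no class reach 4.
The 97th integer pushes some class to 4, so 32·3 + 1 = 97.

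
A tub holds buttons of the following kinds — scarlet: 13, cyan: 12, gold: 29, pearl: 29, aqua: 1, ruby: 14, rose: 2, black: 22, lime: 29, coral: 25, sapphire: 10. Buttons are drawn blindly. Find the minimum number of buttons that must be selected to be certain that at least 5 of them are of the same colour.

The 11 colours are the holes; the buttons drawn are the pigeons.
To avoid 5 of any one colour, the worst case takes at most 4 of each colour, or every button of a colour that has fewer than 4.
That gives 4 + 4 + 4 + 4 + 1 + 4 + 2 + 4 + 4 + 4 + 4 = 39 buttons with no colour reaching 5.
The next button forces some colour to 5, so 39 + 1 = 40.

40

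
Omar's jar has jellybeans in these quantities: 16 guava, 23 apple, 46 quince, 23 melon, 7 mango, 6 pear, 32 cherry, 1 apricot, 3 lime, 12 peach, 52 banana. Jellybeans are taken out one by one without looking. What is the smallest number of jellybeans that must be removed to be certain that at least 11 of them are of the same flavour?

The 11 flavours are the holes; the jellybeans drawn are the pigeons.
To avoid 11 of any one flavour, the worst case takes at most 10 of each flavour, or every jellybean of a flavour that has fewer than 10.
That gives 10 + 10 + 10 + 10 + 7 + 6 + 10 + 1 + 3 + 10 + 10 = 87 jellybeans with no flavour reaching 11.
The next jellybean forces some flavour to 11, so 87 + 1 = 88.

88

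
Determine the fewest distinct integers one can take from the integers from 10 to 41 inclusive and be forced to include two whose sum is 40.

23

A set avoiding the sum 40 can contain at most one of each pair {x, 40−x}, plus the 12 elements whose complement lies outside the range or equal to its own complement.
The integers 20, …, 41 (22 of them) are such a set: any two sum to at least 20+21 = 41 > 40.
Any 23rd integer completes one of the 10 pairs, so 23 choices force a sum of 40.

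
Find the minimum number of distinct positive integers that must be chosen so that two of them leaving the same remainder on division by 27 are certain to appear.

The 27 residue classes mod 27 are the pigeonholes.
With 27 integers one could put 1 in each residue class and have no class reach 2.
The 28th integer pushes some class to 2, so 27·1 + 1 = 28.

28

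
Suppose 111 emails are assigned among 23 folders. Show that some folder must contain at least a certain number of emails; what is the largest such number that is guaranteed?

By the pigeonhole principle, the 23 folders are the holes and the 111 emails are the pigeons.
If every folder held at most 4 emails, the total would be at most 23 × 4 = 92, which is less than 111.
So some folder holds at least ⌈111/23⌉ = 5 emails.

5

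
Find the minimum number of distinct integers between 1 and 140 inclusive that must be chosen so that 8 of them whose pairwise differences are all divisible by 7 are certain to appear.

Integers whose pairwise differences are multiples of 7 are exactly those sharing a remainder mod 7. Pigeonhole: the 7 residue classes mod 7 are the pigeonholes.
With 49 integers one could put 7 in each residue class and have no class reach 8.
The 50th integer pushes some class to 8, so 7·7 + 1 = 50.

50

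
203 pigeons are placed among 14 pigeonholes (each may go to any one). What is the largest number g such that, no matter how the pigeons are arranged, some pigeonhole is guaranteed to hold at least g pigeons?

The 14 pigeonholes are the holes and the 203 pigeons are the pigeons.
If every pigeonhole held at most 14 pigeons, the total would be at most 14 × 14 = 196, which is less than 203.
So some pigeonhole holds at least ⌈203/14⌉ = 15 pigeons.

15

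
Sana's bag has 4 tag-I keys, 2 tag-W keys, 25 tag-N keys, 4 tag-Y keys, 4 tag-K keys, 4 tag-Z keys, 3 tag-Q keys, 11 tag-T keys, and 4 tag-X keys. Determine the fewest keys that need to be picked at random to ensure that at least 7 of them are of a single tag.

By pigeonhole, put each drawn key into a box by tag. The largest draw with every box below 7 takes min(count, 6) from each tag; tags with fewer than 6 contribute all they have.
Σ min(cᵢ, 6) = 4 + 2 + 6 + 4 + 4 + 4 + 3 + 6 + 4 = 37.
Draw number 37 + 1 = 38 must push one box to 7.

38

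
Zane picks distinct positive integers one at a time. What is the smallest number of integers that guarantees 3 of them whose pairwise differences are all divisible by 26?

Integers whose pairwise differences are multiples of 26 are exactly those sharing a remainder mod 26. Pigeonhole: the 26 residue classes mod 26 are the pigeonholes.
With 52 integers one could put 2 in each residue class and have no class reach 3.
The 53rd integer pushes some class to 3, so 26·2 + 1 = 53.

53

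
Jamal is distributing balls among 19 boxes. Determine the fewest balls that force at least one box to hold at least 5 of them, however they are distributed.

77

With 76 balls one could put exactly 4 in each of the 19 boxes, and no box would reach 5.
By the pigeonhole principle, one more ball must land in a box that already has 4, giving it 5.
So 19 × 4 + 1 = 77 balls are required.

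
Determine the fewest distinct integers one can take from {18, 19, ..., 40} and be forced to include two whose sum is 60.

14

A set avoiding the sum 60 can contain at most one of each pair {x, 60−x}, plus the 3 elements whose complement lies outside the range or equal to its own complement.
The integers 18, …, 30 (13 of them) are such a set: any two sum to at least 18+19 = 37 and at most 29+30 = 59 < 60.
Pigeonhole: any 14th integer completes one of the 10 pairs, so 14 choices force a sum of 60.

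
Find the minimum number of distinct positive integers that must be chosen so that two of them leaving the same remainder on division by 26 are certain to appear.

Pigeonhole: the 26 residue classes mod 26 are the pigeonholes.
With 26 integers one could put 1 in each residue class and have no class reach 2.
The 27th integer pushes some class to 2, so 26·1 + 1 = 27.

27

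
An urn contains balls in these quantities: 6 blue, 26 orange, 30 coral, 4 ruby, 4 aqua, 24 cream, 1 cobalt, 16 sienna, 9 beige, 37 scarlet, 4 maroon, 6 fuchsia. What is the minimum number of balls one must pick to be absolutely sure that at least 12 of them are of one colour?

90

An adversary could hand out at most 11 balls per colour (7 colours run out sooner): 6 + 11 + 11 + 4 + 4 + 11 + 1 + 11 + 9 + 11 + 4 + 6 = 89 balls and still no colour has 12.
By pigeonhole, one more ball lands in a colour already at 11, so 90 draws are enough and 89 are not.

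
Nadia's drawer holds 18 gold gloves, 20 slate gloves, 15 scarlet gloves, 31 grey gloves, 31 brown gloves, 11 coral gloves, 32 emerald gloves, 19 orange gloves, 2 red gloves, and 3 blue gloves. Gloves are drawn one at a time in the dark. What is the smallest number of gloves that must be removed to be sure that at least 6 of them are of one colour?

46

An adversary could hand out at most 5 gloves per colour (red, blue run out sooner): 5 + 5 + 5 + 5 + 5 + 5 + 5 + 5 + 2 + 3 = 45 gloves and still no colour has 6.
Pigeonhole: one more glove lands in a colour already at 5, so 46 draws are enough and 45 are not.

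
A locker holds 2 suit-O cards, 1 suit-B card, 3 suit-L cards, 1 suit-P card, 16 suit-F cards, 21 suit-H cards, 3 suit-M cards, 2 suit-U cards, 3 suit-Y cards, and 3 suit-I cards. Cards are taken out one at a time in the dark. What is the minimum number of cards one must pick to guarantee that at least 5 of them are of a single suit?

The 10 suits are the holes; the cards drawn are the pigeons.
To avoid 5 of any one suit, the worst case takes at most 4 of each suit, or every card of a suit that has fewer than 4.
That gives 2 + 1 + 3 + 1 + 4 + 4 + 3 + 2 + 3 + 3 = 26 cards with no suit reaching 5.
The next card forces some suit to 5, so 26 + 1 = 27.

27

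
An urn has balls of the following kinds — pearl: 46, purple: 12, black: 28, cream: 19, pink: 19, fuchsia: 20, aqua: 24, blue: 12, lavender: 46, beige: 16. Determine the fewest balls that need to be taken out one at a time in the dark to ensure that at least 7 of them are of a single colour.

61

An adversary could hand out at most 6 balls per colour: 6 + 6 + 6 + 6 + 6 + 6 + 6 + 6 + 6 + 6 = 60 balls and still no colour has 7.
Pigeonhole: one more ball lands in a colour already at 6, so 61 draws are enough and 60 are not.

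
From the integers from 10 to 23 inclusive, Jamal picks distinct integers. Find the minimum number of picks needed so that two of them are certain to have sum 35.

Two chosen integers sum to 35 exactly when both halves of some pair {x, 35−x} with 12 ≤ x ≤ 35−x ≤ 23 are chosen — 6 such pairs.
The remaining 2 elements (those with no distinct partner in range) can never complete a 35-sum, so the worst case takes all of them and one from each pair: 2 + 6 = 8.
The 9th integer has to be the second member of some pair, so 8 + 1 = 9.

9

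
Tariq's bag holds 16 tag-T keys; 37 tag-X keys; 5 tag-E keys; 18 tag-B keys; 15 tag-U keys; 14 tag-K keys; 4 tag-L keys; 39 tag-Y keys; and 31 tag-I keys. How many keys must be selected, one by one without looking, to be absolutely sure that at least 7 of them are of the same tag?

52

An adversary could hand out at most 6 keys per tag (tag-E, tag-L run out sooner): 6 + 6 + 5 + 6 + 6 + 6 + 4 + 6 + 6 = 51 keys and still no tag has 7.
One more key lands in a tag already at 6, so 52 draws are enough and 51 are not.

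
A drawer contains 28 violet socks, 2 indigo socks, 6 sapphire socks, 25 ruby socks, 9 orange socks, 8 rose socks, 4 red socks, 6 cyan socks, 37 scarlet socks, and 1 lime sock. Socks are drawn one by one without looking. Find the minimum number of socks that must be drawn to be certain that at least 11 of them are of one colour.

67

The 10 colours are the holes; the socks drawn are the pigeons.
To avoid 11 of any one colour, the worst case takes at most 10 of each colour, or every sock of a colour that has fewer than 10.
That gives 10 + 2 + 6 + 10 + 9 + 8 + 4 + 6 + 10 + 1 = 66 socks with no colour reaching 11.
The next sock forces some colour to 11, so 66 + 1 = 67.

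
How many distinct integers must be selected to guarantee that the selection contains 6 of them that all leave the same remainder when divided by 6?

31

The 6 residue classes mod 6 are the pigeonholes.
With 30 integers one could put 5 in each residue class and have no class reach 6.
The 31st integer pushes some class to 6, so 6·5 + 1 = 31.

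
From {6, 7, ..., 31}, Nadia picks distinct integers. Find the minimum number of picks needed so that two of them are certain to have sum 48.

20

Two chosen integers sum to 48 exactly when both halves of some pair {x, 48−x} with 17 ≤ x ≤ 48−x ≤ 31 are chosen — 7 such pairs.
The remaining 12 elements (those with no distinct partner in range) can never complete a 48-sum, so the worst case takes all of them and one from each pair: 12 + 7 = 19.
The 20th integer has to be the second member of some pair, so 19 + 1 = 20.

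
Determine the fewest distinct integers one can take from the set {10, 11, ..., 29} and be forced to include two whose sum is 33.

A set avoiding the sum 33 can contain at most one of each pair {x, 33−x}, plus the 6 elements whose complement lies outside the range.
The integers 17, …, 29 (13 of them) are such a set: any two sum to at least 17+18 = 35 > 33.
Any 14th integer completes one of the 7 pairs, so 14 choices force a sum of 33.

14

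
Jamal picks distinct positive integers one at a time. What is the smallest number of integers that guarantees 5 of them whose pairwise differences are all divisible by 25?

Integers whose pairwise differences are multiples of 25 are exactly those sharing a remainder mod 25. Pigeonhole: the 25 residue classes mod 25 are the pigeonholes.
With 100 integers one could put 4 in each residue class and have no class reach 5.
The 101st integer pushes some class to 5, so 25·4 + 1 = 101.

101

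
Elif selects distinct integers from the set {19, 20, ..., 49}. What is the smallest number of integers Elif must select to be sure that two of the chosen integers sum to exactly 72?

19

Two chosen integers sum to 72 exactly when both halves of some pair {x, 72−x} with 23 ≤ x ≤ 72−x ≤ 49 are chosen — 13 such pairs.
The remaining 5 elements (those with no distinct partner in range) can never complete a 72-sum, so the worst case takes all of them and one from each pair: 5 + 13 = 18.
By the pigeonhole principle, the 19th integer has to be the second member of some pair, so 18 + 1 = 19.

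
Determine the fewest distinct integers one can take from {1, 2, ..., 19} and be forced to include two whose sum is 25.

13

A set avoiding the sum 25 can contain at most one of each pair {x, 25−x}, plus the 5 elements whose complement lies outside the range.
The integers 1, …, 12 (12 of them) are such a set: any two sum to at least 1+2 = 3 and at most 11+12 = 23 < 25.
Any 13th integer completes one of the 7 pairs, so 13 choices force a sum of 25.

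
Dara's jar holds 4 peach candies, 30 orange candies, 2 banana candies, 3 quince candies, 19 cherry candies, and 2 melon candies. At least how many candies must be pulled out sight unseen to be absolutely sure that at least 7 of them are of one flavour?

24

By pigeonhole, put each drawn candy into a box by flavour. The largest draw with every box below 7 takes min(count, 6) from each flavour; flavours with fewer than 6 contribute all they have.
Σ min(cᵢ, 6) = 4 + 6 + 2 + 3 + 6 + 2 = 23.
Draw number 23 + 1 = 24 must push one box to 7.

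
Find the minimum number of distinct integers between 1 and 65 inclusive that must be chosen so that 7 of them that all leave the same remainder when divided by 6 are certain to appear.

By pigeonhole, the 6 residue classes mod 6 are the pigeonholes.
With 36 integers one could put 6 in each residue class and have no class reach 7.
The 37th integer pushes some class to 7, so 6·6 + 1 = 37.

37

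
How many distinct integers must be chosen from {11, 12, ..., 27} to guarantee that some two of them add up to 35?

11

Two chosen integers sum to 35 exactly when both halves of some pair {x, 35−x} with 11 ≤ x ≤ 35−x ≤ 24 are chosen — 7 such pairs.
The remaining 3 elements (those with no distinct partner in range) can never complete a 35-sum, so the worst case takes all of them and one from each pair: 3 + 7 = 10.
By the pigeonhole principle, the 11th integer has to be the second member of some pair, so 10 + 1 = 11.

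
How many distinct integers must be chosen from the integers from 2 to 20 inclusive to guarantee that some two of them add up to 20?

12

Group the elements by complementary pair {x, 20−x}: {2,18}, {3,17}, {4,16}, …, giving 8 two-element pairs, the single value 10 (it cannot pair with itself since the integers are distinct), and 2 integers whose partner 20−x falls outside [2,20].
By the pigeonhole principle, treating each of those 11 groups as a pigeonhole, one can pick one integer per group — 11 integers — with no two summing to 20.
The 12th integer lands in an occupied pair, forcing a sum of 20.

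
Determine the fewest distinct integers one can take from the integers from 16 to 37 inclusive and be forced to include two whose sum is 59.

Two chosen integers sum to 59 exactly when both halves of some pair {x, 59−x} with 22 ≤ x ≤ 59−x ≤ 37 are chosen — 8 such pairs.
The remaining 6 elements (those with no distinct partner in range) can never complete a 59-sum, so the worst case takes all of them and one from each pair: 6 + 8 = 14.
The 15th integer has to be the second member of some pair, so 14 + 1 = 15.

15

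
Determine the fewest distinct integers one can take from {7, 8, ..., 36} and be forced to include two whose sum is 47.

18

Group the elements by complementary pair {x, 47−x}: {11,36}, {12,35}, {13,34}, …, giving 13 two-element pairs and 4 integers whose partner 47−x falls outside [7,36].
Treating each of those 17 groups as a pigeonhole, one can pick one integer per group — 17 integers — with no two summing to 47.
The 18th integer lands in an occupied pair, forcing a sum of 47.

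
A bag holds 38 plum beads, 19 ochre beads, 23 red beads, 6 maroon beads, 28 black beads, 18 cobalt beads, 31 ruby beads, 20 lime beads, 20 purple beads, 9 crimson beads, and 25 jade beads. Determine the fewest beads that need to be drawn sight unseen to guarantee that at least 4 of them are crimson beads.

In the worst case for collecting crimson beads, every non-crimson bead comes out first.
There are 38 + 19 + 23 + 6 + 28 + 18 + 31 + 20 + 20 + 25 = 228 non-crimson beads altogether.
After those, each further bead must be crimson, so 228 + 4 = 232 draws guarantee 4 crimson beads.

232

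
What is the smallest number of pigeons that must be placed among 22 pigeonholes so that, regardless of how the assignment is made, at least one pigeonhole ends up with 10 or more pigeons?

With 198 pigeons one could put exactly 9 in each of the 22 pigeonholes, and no pigeonhole would reach 10.
By the pigeonhole principle, one more pigeon must land in a pigeonhole that already has 9, giving it 10.
So 22 × 9 + 1 = 199 pigeons are required.

199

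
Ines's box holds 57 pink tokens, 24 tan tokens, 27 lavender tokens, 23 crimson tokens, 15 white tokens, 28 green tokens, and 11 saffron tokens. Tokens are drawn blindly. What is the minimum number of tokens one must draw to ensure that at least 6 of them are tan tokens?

167

In the worst case for collecting tan tokens, every non-tan token comes out first.
There are 57 + 27 + 23 + 15 + 28 + 11 = 161 non-tan tokens altogether.
After those, each further token must be tan, so 161 + 6 = 167 draws guarantee 6 tan tokens.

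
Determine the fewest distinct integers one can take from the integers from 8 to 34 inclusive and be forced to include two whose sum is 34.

19

Group the elements by complementary pair {x, 34−x}: {8,26}, {9,25}, {10,24}, …, giving 9 two-element pairs, the single value 17 (it cannot pair with itself since the integers are distinct), and 8 integers whose partner 34−x falls outside [8,34].
Pigeonhole: treating each of those 18 groups as a pigeonhole, one can pick one integer per group — 18 integers — with no two summing to 34.
The 19th integer lands in an occupied pair, forcing a sum of 34.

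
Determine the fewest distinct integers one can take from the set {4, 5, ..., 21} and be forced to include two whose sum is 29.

12

Group the elements by complementary pair {x, 29−x}: {8,21}, {9,20}, {10,19}, …, giving 7 two-element pairs and 4 integers whose partner 29−x falls outside [4,21].
Treating each of those 11 groups as a pigeonhole, one can pick one integer per group — 11 integers — with no two summing to 29.
The 12th integer lands in an occupied pair, forcing a sum of 29.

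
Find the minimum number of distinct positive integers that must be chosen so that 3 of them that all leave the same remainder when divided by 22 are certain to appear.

45

By the pigeonhole principle, the 22 residue classes mod 22 are the pigeonholes.
With 44 integers one could put 2 in each residue class and have no class reach 3.
The 45th integer pushes some class to 3, so 22·2 + 1 = 45.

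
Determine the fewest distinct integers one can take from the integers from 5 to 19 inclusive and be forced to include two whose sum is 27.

10

Two chosen integers sum to 27 exactly when both halves of some pair {x, 27−x} with 8 ≤ x ≤ 27−x ≤ 19 are chosen — 6 such pairs.
The remaining 3 elements (those with no distinct partner in range) can never complete a 27-sum, so the worst case takes all of them and one from each pair: 3 + 6 = 9.
The 10th integer has to be the second member of some pair, so 9 + 1 = 10.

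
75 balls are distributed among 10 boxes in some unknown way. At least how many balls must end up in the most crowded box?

By pigeonhole, the 10 boxes are the holes and the 75 balls are the pigeons.
If every box held at most 7 balls, the total would be at most 10 × 7 = 70, which is less than 75.
So some box holds at least ⌈75/10⌉ = 8 balls.

8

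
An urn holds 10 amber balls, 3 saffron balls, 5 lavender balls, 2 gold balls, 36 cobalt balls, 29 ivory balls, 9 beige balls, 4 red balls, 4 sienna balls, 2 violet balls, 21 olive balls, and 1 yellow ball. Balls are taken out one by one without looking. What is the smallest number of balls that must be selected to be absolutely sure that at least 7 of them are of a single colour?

52

By the pigeonhole principle, the 12 colours are the holes; the balls drawn are the pigeons.
To avoid 7 of any one colour, the worst case takes at most 6 of each colour, or every ball of a colour that has fewer than 6.
That gives 6 + 3 + 5 + 2 + 6 + 6 + 6 + 4 + 4 + 2 + 6 + 1 = 51 balls with no colour reaching 7.
The next ball forces some colour to 7, so 51 + 1 = 52.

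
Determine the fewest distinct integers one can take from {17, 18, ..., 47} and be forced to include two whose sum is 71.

Group the elements by complementary pair {x, 71−x}: {24,47}, {25,46}, {26,45}, …, giving 12 two-element pairs and 7 integers whose partner 71−x falls outside [17,47].
Pigeonhole: treating each of those 19 groups as a pigeonhole, one can pick one integer per group — 19 integers — with no two summing to 71.
The 20th integer lands in an occupied pair, forcing a sum of 71.

20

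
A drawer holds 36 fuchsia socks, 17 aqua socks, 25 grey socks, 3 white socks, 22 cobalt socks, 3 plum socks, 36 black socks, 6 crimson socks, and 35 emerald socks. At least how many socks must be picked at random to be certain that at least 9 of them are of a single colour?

By pigeonhole, the 9 colours are the holes; the socks drawn are the pigeons.
To avoid 9 of any one colour, the worst case takes at most 8 of each colour, or every sock of a colour that has fewer than 8.
That gives 8 + 8 + 8 + 3 + 8 + 3 + 8 + 6 + 8 = 60 socks with no colour reaching 9.
The next sock forces some colour to 9, so 60 + 1 = 61.

61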